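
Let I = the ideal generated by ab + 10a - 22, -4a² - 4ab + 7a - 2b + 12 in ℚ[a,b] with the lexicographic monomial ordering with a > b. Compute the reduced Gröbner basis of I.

G = {a + 1/44b² + 12/11b - 137/44, b³ + 58b² + 343b - 402}

f_1 = ab + 10a - 22, LT = ab.
f_2 = -4a² - 4ab + 7a - 2b + 12, LT = a².

S(f_1,f_2): lcm = a²b. S = 10a² - ab² + 7/4ab - 22a - ½b² + 3b.
  leading term a²: subtract (-5/2)·f_2 from 10a² - ab² + 7/4ab - 22a - ½b² + 3b → -ab² - 33/4ab - 9/2a - ½b² - 2b + 30
  leading term ab²: subtract (-b)·f_1 from -ab² - 33/4ab - 9/2a - ½b² - 2b + 30 → 7/4ab - 9/2a - ½b² - 24b + 30
  leading term ab: subtract (7/4)·f_1 from 7/4ab - 9/2a - ½b² - 24b + 30 → -22a - ½b² - 24b + 137/2
  leading term a: no divisor's leading term divides it; move -22a to the remainder.
  leading term b²: no divisor's leading term divides it; move -½b² to the remainder.
  leading term b: no divisor's leading term divides it; move -24b to the remainder.
  leading term 1: no divisor's leading term divides it; move 137/2 to the remainder.
  remainder -22a - ½b² - 24b + 137/2 ≠ 0; add g_3 = -22a - ½b² - 24b + 137/2 to the basis.

S(f_1,g_3): lcm = ab. S = 10a - 1/44b³ - 12/11b² + 137/44b - 22.
  leading term a: subtract (-5/11)·g_3 from 10a - 1/44b³ - 12/11b² + 137/44b - 22 → -1/44b³ - 29/22b² - 343/44b + 201/22
  leading term b³: no divisor's leading term divides it; move -1/44b³ to the remainder.
  leading term b²: no divisor's leading term divides it; move -29/22b² to the remainder.
  leading term b: no divisor's leading term divides it; move -343/44b to the remainder.
  leading term 1: no divisor's leading term divides it; move 201/22 to the remainder.
  remainder -1/44b³ - 29/22b² - 343/44b + 201/22 ≠ 0; add g_4 = -1/44b³ - 29/22b² - 343/44b + 201/22 to the basis.

The other S-polynomials (S(f_2,g_3), S(f_1,g_4), S(f_2,g_4), S(g_3,g_4)) all reduce to 0 modulo the current basis, so we have a Gröbner basis.
Inter-reduce: drop elements whose leading term is divisible by another's, tail-reduce, and make monic.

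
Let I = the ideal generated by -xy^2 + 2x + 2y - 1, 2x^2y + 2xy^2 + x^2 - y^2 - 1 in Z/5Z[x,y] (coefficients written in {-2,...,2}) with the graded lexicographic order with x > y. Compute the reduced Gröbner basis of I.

G = {x^3 + 2x^2 - 2xy + 2y^2 + 2x - y, x^2y - 2x^2 + 2y^2 + 2x + 2y + 1, xy^2 - 2x - 2y + 1, y^3 - x^2 + 2xy - 2y^2 - x + 1}

f_1 = -xy^2 + 2x + 2y - 1, LT = xy^2.
f_2 = 2x^2y + 2xy^2 + x^2 - y^2 - 1, LT = x^2y.

S(f_1,f_2): lcm = x^2y^2. S = -xy^3 + 2x^2y - 2y^3 - 2x^2 - 2xy + x - 2y.
  reduce S modulo (f_1, f_2):
  remainder -2y^3 + 2x^2 + xy - y^2 + 2x - 2 ≠ 0; add g_3 = -2y^3 + 2x^2 + xy - y^2 + 2x - 2 to the basis.

S(f_1,g_3): lcm = xy^3. S = x^3 - 2x^2y + 2xy^2 + x^2 - 2xy - 2y^2 - x + y.
  reduce S modulo (f_1, f_2, g_3):
  remainder x^3 + 2x^2 - 2xy + 2y^2 + 2x - y ≠ 0; add g_4 = x^3 + 2x^2 - 2xy + 2y^2 + 2x - y to the basis.

The other S-polynomials (S(f_2,g_3), S(f_1,g_4), S(f_2,g_4), S(g_3,g_4)) all reduce to 0 modulo the current basis, so we have a Gröbner basis.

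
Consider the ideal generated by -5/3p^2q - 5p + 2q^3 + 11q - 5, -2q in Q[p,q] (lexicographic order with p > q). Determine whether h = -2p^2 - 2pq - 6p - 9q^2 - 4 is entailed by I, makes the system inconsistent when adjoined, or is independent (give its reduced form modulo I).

First compute the reduced Gröbner basis of I by Buchberger's algorithm.
f_1 = -5/3p^2q - 5p + 2q^3 + 11q - 5, LT = p^2q.
f_2 = -2q, LT = q.

S(f_1,f_2): lcm = p^2q. S = 3p - 6/5q^3 - 33/5q + 3.
  leading term p: no divisor's leading term divides it; move 3p to the remainder.
  leading term q^3: subtract (3/5q^2)·f_2 from -6/5q^3 - 33/5q + 3 → -33/5q + 3
  leading term q: subtract (33/10)·f_2 from -33/5q + 3 → 3
  leading term 1: no divisor's leading term divides it; move 3 to the remainder.
  remainder 3p + 3 ≠ 0; add k_3 = 3p + 3 to the basis.

The other S-polynomials (S(f_1,k_3), S(f_2,k_3)) all reduce to 0 modulo the current basis, so we have a Gröbner basis.
Inter-reduce: drop elements whose leading term is divisible by another's, tail-reduce, and make monic.
Reduced Gröbner basis: {p + 1, q}.
Label its elements g_1 = p + 1, g_2 = q.

Reduce h = -2p^2 - 2pq - 6p - 9q^2 - 4 modulo G:
  leading term p^2: subtract (-2p)·g_1 from -2p^2 - 2pq - 6p - 9q^2 - 4 → -2pq - 4p - 9q^2 - 4
  leading term pq: subtract (-2q)·g_1 from -2pq - 4p - 9q^2 - 4 → -4p - 9q^2 + 2q - 4
  leading term p: subtract (-4)·g_1 from -4p - 9q^2 + 2q - 4 → -9q^2 + 2q
  leading term q^2: subtract (-9q)·g_2 from -9q^2 + 2q → 2q
  leading term q: subtract (2)·g_2 from 2q → 0
  normal form = 0.
Since the normal form is 0, h ∈ I.

The remainder on division by a Gröbner basis is unique — it is the normal form.

-2p^2 - 2pq - 6p - 9q^2 - 4 lies in I (it reduces to 0).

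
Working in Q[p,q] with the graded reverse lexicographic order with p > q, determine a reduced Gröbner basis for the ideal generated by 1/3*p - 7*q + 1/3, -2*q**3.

The reduced Gröbner basis is the canonical form of the ideal for this ordering.

f_1 = 1/3*p - 7*q + 1/3, LT = p.
f_2 = -2*q**3, LT = q**3.

The S-polynomials (S(f_1,f_2)) all reduce to 0 modulo the current basis, so we have a Gröbner basis.

G = {q**3, p - 21*q + 1}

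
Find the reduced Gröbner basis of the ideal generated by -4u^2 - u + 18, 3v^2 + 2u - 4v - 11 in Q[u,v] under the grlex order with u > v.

f_1 = -4u^2 - u + 18, LT = u^2.
f_2 = 3v^2 + 2u - 4v - 11, LT = v^2.

The S-polynomials (S(f_1,f_2)) all reduce to 0 modulo the current basis, so we have a Gröbner basis.

G = {u^2 + 1/4u - 9/2, v^2 + 2/3u - 4/3v - 11/3}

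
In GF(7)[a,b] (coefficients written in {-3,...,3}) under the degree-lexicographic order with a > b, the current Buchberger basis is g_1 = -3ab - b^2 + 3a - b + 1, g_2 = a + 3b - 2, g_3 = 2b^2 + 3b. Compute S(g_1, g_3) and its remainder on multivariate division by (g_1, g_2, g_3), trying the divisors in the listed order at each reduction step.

lcm(LM(g_1), LM(g_3)) = ab^2.
S = (lcm/LT(g_1))·g_1 − (lcm/LT(g_3))·g_3 = -2b^3 + ab - 2b^2 + 2b.
Reduce S modulo (g_1, g_2, g_3) in that order:
  leading term b^3: subtract (-b)·g_3 from -2b^3 + ab - 2b^2 + 2b → ab + b^2 + 2b
  leading term ab: subtract (2)·g_1 from ab + b^2 + 2b → 3b^2 + a - 3b - 2
  leading term b^2: subtract (-2)·g_3 from 3b^2 + a - 3b - 2 → a + 3b - 2
  leading term a: subtract (1)·g_2 from a + 3b - 2 → 0
The remainder is 0, so this S-polynomial contributes no new basis element.

S(g_1, g_3) = -2b^3 + ab - 2b^2 + 2b; remainder on division = 0.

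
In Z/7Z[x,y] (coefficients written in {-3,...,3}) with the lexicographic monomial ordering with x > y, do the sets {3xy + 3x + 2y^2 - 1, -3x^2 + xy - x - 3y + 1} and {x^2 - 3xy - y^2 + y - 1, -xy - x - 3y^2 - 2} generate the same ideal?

Since reduced Gröbner bases are canonical representatives of ideals under a given ordering, it suffices to compute and compare them.
Buchberger on the first generating set:
f_1 = 3xy + 3x + 2y^2 - 1, LT = xy.
f_2 = -3x^2 + xy - x - 3y + 1, LT = x^2.

S(f_1,f_2): lcm = x^2y. S = x^2 + xy^2 + 2xy + 2x - y^2 - 2y.
  leading term x^2: subtract (2)·f_2 from x^2 + xy^2 + 2xy + 2x - y^2 - 2y → xy^2 - 3x - y^2 - 3y - 2
  leading term xy^2: subtract (-2y)·f_1 from xy^2 - 3x - y^2 - 3y - 2 → -xy - 3x - 3y^3 - y^2 + 2y - 2
  leading term xy: subtract (2)·f_1 from -xy - 3x - 3y^3 - y^2 + 2y - 2 → -2x - 3y^3 + 2y^2 + 2y
  leading term x: no divisor's leading term divides it; move -2x to the remainder.
  leading term y^3: no divisor's leading term divides it; move -3y^3 to the remainder.
  leading term y^2: no divisor's leading term divides it; move 2y^2 to the remainder.
  leading term y: no divisor's leading term divides it; move 2y to the remainder.
  remainder -2x - 3y^3 + 2y^2 + 2y ≠ 0; add g_3 = -2x - 3y^3 + 2y^2 + 2y to the basis.

S(f_1,g_3): lcm = xy. S = x + 2y^4 + y^3 - 3y^2 + 2.
  leading term x: subtract (3)·g_3 from x + 2y^4 + y^3 - 3y^2 + 2 → 2y^4 + 3y^3 - 2y^2 + y + 2
  leading term y^4: no divisor's leading term divides it; move 2y^4 to the remainder.
  leading term y^3: no divisor's leading term divides it; move 3y^3 to the remainder.
  leading term y^2: no divisor's leading term divides it; move -2y^2 to the remainder.
  leading term y: no divisor's leading term divides it; move y to the remainder.
  leading term 1: no divisor's leading term divides it; move 2 to the remainder.
  remainder 2y^4 + 3y^3 - 2y^2 + y + 2 ≠ 0; add g_4 = 2y^4 + 3y^3 - 2y^2 + y + 2 to the basis.

S(f_2,g_3): lcm = x^2. S = 2xy^3 + xy^2 + 3xy - 2x + y + 2.
  leading term xy^3: subtract (3y^2)·f_1 from 2xy^3 + xy^2 + 3xy - 2x + y + 2 → -xy^2 + 3xy - 2x + y^4 + 3y^2 + y + 2
  leading term xy^2: subtract (2y)·f_1 from -xy^2 + 3xy - 2x + y^4 + 3y^2 + y + 2 → -3xy - 2x + y^4 + 3y^3 + 3y^2 + 3y + 2
  leading term xy: subtract (-1)·f_1 from -3xy - 2x + y^4 + 3y^3 + 3y^2 + 3y + 2 → x + y^4 + 3y^3 - 2y^2 + 3y + 1
  leading term x: subtract (3)·g_3 from x + y^4 + 3y^3 - 2y^2 + 3y + 1 → y^4 - 2y^3 - y^2 - 3y + 1
  leading term y^4: subtract (-3)·g_4 from y^4 - 2y^3 - y^2 - 3y + 1 → 0
  remainder 0.

S(f_1,g_4): lcm = xy^4. S = 3xy^3 + xy^2 + 3xy - x + 3y^5 + 2y^3.
  leading term xy^3: subtract (y^2)·f_1 from 3xy^3 + xy^2 + 3xy - x + 3y^5 + 2y^3 → -2xy^2 + 3xy - x + 3y^5 - 2y^4 + 2y^3 + y^2
  leading term xy^2: subtract (-3y)·f_1 from -2xy^2 + 3xy - x + 3y^5 - 2y^4 + 2y^3 + y^2 → -2xy - x + 3y^5 - 2y^4 + y^3 + y^2 - 3y
  leading term xy: subtract (-3)·f_1 from -2xy - x + 3y^5 - 2y^4 + y^3 + y^2 - 3y → x + 3y^5 - 2y^4 + y^3 - 3y - 3
  leading term x: subtract (3)·g_3 from x + 3y^5 - 2y^4 + y^3 - 3y - 3 → 3y^5 - 2y^4 + 3y^3 + y^2 - 2y - 3
  leading term y^5: subtract (-2y)·g_4 from 3y^5 - 2y^4 + 3y^3 + y^2 - 2y - 3 → -3y^4 - y^3 + 3y^2 + 2y - 3
  leading term y^4: subtract (2)·g_4 from -3y^4 - y^3 + 3y^2 + 2y - 3 → 0
  remainder 0.

S(f_2,g_4): leading monomials are coprime, so the S-polynomial reduces to 0 (Buchberger's first criterion).
S(g_3,g_4): leading monomials are coprime, so the S-polynomial reduces to 0 (Buchberger's first criterion).
Every S-polynomial of the final basis reduces to 0, so we have a Gröbner basis.
Inter-reduce: drop elements whose leading term is divisible by another's, tail-reduce, and make monic.
Reduced Gröbner basis: {x - 2y^3 - y^2 - y, y^4 - 2y^3 - y^2 - 3y + 1}.

Buchberger on the second generating set:
h_1 = x^2 - 3xy - y^2 + y - 1, LT = x^2.
h_2 = -xy - x - 3y^2 - 2, LT = xy.

S(h_1,h_2): lcm = x^2y. S = -x^2 + xy^2 - 2x - y^3 + y^2 - y.
  leading term x^2: subtract (-1)·h_1 from -x^2 + xy^2 - 2x - y^3 + y^2 - y → xy^2 - 3xy - 2x - y^3 - 1
  leading term xy^2: subtract (-y)·h_2 from xy^2 - 3xy - 2x - y^3 - 1 → 3xy - 2x + 3y^3 - 2y - 1
  leading term xy: subtract (-3)·h_2 from 3xy - 2x + 3y^3 - 2y - 1 → 2x + 3y^3 - 2y^2 - 2y
  leading term x: no divisor's leading term divides it; move 2x to the remainder.
  leading term y^3: no divisor's leading term divides it; move 3y^3 to the remainder.
  leading term y^2: no divisor's leading term divides it; move -2y^2 to the remainder.
  leading term y: no divisor's leading term divides it; move -2y to the remainder.
  remainder 2x + 3y^3 - 2y^2 - 2y ≠ 0; add k_3 = 2x + 3y^3 - 2y^2 - 2y to the basis.

S(h_1,k_3): lcm = x^2. S = 2xy^3 + xy^2 - 2xy - y^2 + y - 1.
  leading term xy^3: subtract (-2y^2)·h_2 from 2xy^3 + xy^2 - 2xy - y^2 + y - 1 → -xy^2 - 2xy + y^4 + 2y^2 + y - 1
  leading term xy^2: subtract (y)·h_2 from -xy^2 - 2xy + y^4 + 2y^2 + y - 1 → -xy + y^4 + 3y^3 + 2y^2 + 3y - 1
  leading term xy: subtract (1)·h_2 from -xy + y^4 + 3y^3 + 2y^2 + 3y - 1 → x + y^4 + 3y^3 - 2y^2 + 3y + 1
  leading term x: subtract (-3)·k_3 from x + y^4 + 3y^3 - 2y^2 + 3y + 1 → y^4 - 2y^3 - y^2 - 3y + 1
  leading term y^4: no divisor's leading term divides it; move y^4 to the remainder.
  leading term y^3: no divisor's leading term divides it; move -2y^3 to the remainder.
  leading term y^2: no divisor's leading term divides it; move -y^2 to the remainder.
  leading term y: no divisor's leading term divides it; move -3y to the remainder.
  leading term 1: no divisor's leading term divides it; move 1 to the remainder.
  remainder y^4 - 2y^3 - y^2 - 3y + 1 ≠ 0; add k_4 = y^4 - 2y^3 - y^2 - 3y + 1 to the basis.

S(h_2,k_3): lcm = xy. S = x + 2y^4 + y^3 - 3y^2 + 2.
  leading term x: subtract (-3)·k_3 from x + 2y^4 + y^3 - 3y^2 + 2 → 2y^4 + 3y^3 - 2y^2 + y + 2
  leading term y^4: subtract (2)·k_4 from 2y^4 + 3y^3 - 2y^2 + y + 2 → 0
  remainder 0.

S(h_1,k_4): leading monomials are coprime, so the S-polynomial reduces to 0 (Buchberger's first criterion).
S(h_2,k_4): lcm = xy^4. S = 3xy^3 + xy^2 + 3xy - x + 3y^5 + 2y^3.
  leading term xy^3: subtract (-3y^2)·h_2 from 3xy^3 + xy^2 + 3xy - x + 3y^5 + 2y^3 → -2xy^2 + 3xy - x + 3y^5 - 2y^4 + 2y^3 + y^2
  leading term xy^2: subtract (2y)·h_2 from -2xy^2 + 3xy - x + 3y^5 - 2y^4 + 2y^3 + y^2 → -2xy - x + 3y^5 - 2y^4 + y^3 + y^2 - 3y
  leading term xy: subtract (2)·h_2 from -2xy - x + 3y^5 - 2y^4 + y^3 + y^2 - 3y → x + 3y^5 - 2y^4 + y^3 - 3y - 3
  leading term x: subtract (-3)·k_3 from x + 3y^5 - 2y^4 + y^3 - 3y - 3 → 3y^5 - 2y^4 + 3y^3 + y^2 - 2y - 3
  leading term y^5: subtract (3y)·k_4 from 3y^5 - 2y^4 + 3y^3 + y^2 - 2y - 3 → -3y^4 - y^3 + 3y^2 + 2y - 3
  leading term y^4: subtract (-3)·k_4 from -3y^4 - y^3 + 3y^2 + 2y - 3 → 0
  remainder 0.

S(k_3,k_4): leading monomials are coprime, so the S-polynomial reduces to 0 (Buchberger's first criterion).
Every S-polynomial of the final basis reduces to 0, so we have a Gröbner basis.
Inter-reduce: drop elements whose leading term is divisible by another's, tail-reduce, and make monic.
Reduced Gröbner basis: {x - 2y^3 - y^2 - y, y^4 - 2y^3 - y^2 - 3y + 1}.

These coincide, so the ideals are equal.

Yes, the ideals are equal.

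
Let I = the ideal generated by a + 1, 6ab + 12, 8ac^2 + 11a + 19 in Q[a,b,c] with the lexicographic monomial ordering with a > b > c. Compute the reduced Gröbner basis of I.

f_1 = a + 1, LT = a.
f_2 = 6ab + 12, LT = ab.
f_3 = 8ac^2 + 11a + 19, LT = ac^2.

S(f_1,f_2): lcm = ab. S = b - 2.
  reduce S modulo (f_1, f_2, f_3):
  remainder b - 2 ≠ 0; add g_4 = b - 2 to the basis.

S(f_1,f_3): lcm = ac^2. S = -11/8a + c^2 - 19/8.
  reduce S modulo (f_1, f_2, f_3, g_4):
  remainder c^2 - 1 ≠ 0; add g_5 = c^2 - 1 to the basis.

The other S-polynomials (S(f_2,f_3), S(f_1,g_4), S(f_2,g_4), S(f_3,g_4), S(f_1,g_5), S(f_2,g_5), S(f_3,g_5), S(g_4,g_5)) all reduce to 0 modulo the current basis, so we have a Gröbner basis.
Inter-reduce: drop elements whose leading term is divisible by another's, tail-reduce, and make monic.

G = {a + 1, b - 2, c^2 - 1}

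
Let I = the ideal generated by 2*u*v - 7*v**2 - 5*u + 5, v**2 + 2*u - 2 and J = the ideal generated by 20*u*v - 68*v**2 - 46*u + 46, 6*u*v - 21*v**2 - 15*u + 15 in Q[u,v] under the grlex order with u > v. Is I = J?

Equality of ideals is decidable: compute both reduced Gröbner bases (unique for the ordering) and check whether they agree.
Buchberger on the first generating set:
f_1 = 2*u*v - 7*v**2 - 5*u + 5, LT = u*v.
f_2 = v**2 + 2*u - 2, LT = v**2.

S(f_1,f_2): lcm = u*v**2. S = -7/2*v**3 - 2*u**2 - 5/2*u*v + 2*u + 5/2*v.
  leading term v**3: subtract (-7/2*v)·f_2 from -7/2*v**3 - 2*u**2 - 5/2*u*v + 2*u + 5/2*v → -2*u**2 + 9/2*u*v + 2*u - 9/2*v
  leading term u**2: no divisor's leading term divides it; move -2*u**2 to the remainder.
  leading term u*v: subtract (9/4)·f_1 from 9/2*u*v + 2*u - 9/2*v → 63/4*v**2 + 53/4*u - 9/2*v - 45/4
  leading term v**2: subtract (63/4)·f_2 from 63/4*v**2 + 53/4*u - 9/2*v - 45/4 → -73/4*u - 9/2*v + 81/4
  leading term u: no divisor's leading term divides it; move -73/4*u to the remainder.
  leading term v: no divisor's leading term divides it; move -9/2*v to the remainder.
  leading term 1: no divisor's leading term divides it; move 81/4 to the remainder.
  remainder -2*u**2 - 73/4*u - 9/2*v + 81/4 ≠ 0; add g_3 = -2*u**2 - 73/4*u - 9/2*v + 81/4 to the basis.

The other S-polynomials (S(f_1,g_3), S(f_2,g_3)) all reduce to 0 modulo the current basis, so we have a Gröbner basis.
Inter-reduce: drop elements whose leading term is divisible by another's, tail-reduce, and make monic.
Reduced Gröbner basis: {u**2 + 73/8*u + 9/4*v - 81/8, u*v + 9/2*u - 9/2, v**2 + 2*u - 2}.

Buchberger on the second generating set:
h_1 = 20*u*v - 68*v**2 - 46*u + 46, LT = u*v.
h_2 = 6*u*v - 21*v**2 - 15*u + 15, LT = u*v.

S(h_1,h_2): lcm = u*v. S = 1/10*v**2 + 1/5*u - 1/5.
  leading term v**2: no divisor's leading term divides it; move 1/10*v**2 to the remainder.
  leading term u: no divisor's leading term divides it; move 1/5*u to the remainder.
  leading term 1: no divisor's leading term divides it; move -1/5 to the remainder.
  remainder 1/10*v**2 + 1/5*u - 1/5 ≠ 0; add k_3 = 1/10*v**2 + 1/5*u - 1/5 to the basis.

S(h_1,k_3): lcm = u*v**2. S = -17/5*v**3 - 2*u**2 - 23/10*u*v + 2*u + 23/10*v.
  leading term v**3: subtract (-34*v)·k_3 from -17/5*v**3 - 2*u**2 - 23/10*u*v + 2*u + 23/10*v → -2*u**2 + 9/2*u*v + 2*u - 9/2*v
  leading term u**2: no divisor's leading term divides it; move -2*u**2 to the remainder.
  leading term u*v: subtract (9/40)·h_1 from 9/2*u*v + 2*u - 9/2*v → 153/10*v**2 + 247/20*u - 9/2*v - 207/20
  leading term v**2: subtract (153)·k_3 from 153/10*v**2 + 247/20*u - 9/2*v - 207/20 → -73/4*u - 9/2*v + 81/4
  leading term u: no divisor's leading term divides it; move -73/4*u to the remainder.
  leading term v: no divisor's leading term divides it; move -9/2*v to the remainder.
  leading term 1: no divisor's leading term divides it; move 81/4 to the remainder.
  remainder -2*u**2 - 73/4*u - 9/2*v + 81/4 ≠ 0; add k_4 = -2*u**2 - 73/4*u - 9/2*v + 81/4 to the basis.

The other S-polynomials (S(h_2,k_3), S(h_1,k_4), S(h_2,k_4), S(k_3,k_4)) all reduce to 0 modulo the current basis, so we have a Gröbner basis.
Inter-reduce: drop elements whose leading term is divisible by another's, tail-reduce, and make monic.
Reduced Gröbner basis: {u**2 + 73/8*u + 9/4*v - 81/8, u*v + 9/2*u - 9/2, v**2 + 2*u - 2}.

Same reduced basis, so the two generating sets span the same ideal.

Yes, the ideals are equal.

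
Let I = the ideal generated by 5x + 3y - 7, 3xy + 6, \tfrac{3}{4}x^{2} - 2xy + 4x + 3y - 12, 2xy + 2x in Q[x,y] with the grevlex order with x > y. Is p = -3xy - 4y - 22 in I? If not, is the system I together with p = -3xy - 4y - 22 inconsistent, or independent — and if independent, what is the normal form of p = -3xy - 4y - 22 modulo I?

Adjoining -3xy - 4y - 22 makes the ideal the whole ring: the system is inconsistent.

First compute the reduced Gröbner basis of I by Buchberger's algorithm.
f_1 = 5x + 3y - 7, LT = x.
f_2 = 3xy + 6, LT = xy.
f_3 = \tfrac{3}{4}x^{2} - 2xy + 4x + 3y - 12, LT = x^{2}.
f_4 = 2xy + 2x, LT = xy.

S(f_1,f_2): lcm = xy. S = \tfrac{3}{5}y^{2} - \tfrac{7}{5}y - 2.
  leading term y^{2}: no divisor's leading term divides it; move \tfrac{3}{5}y^{2} to the remainder.
  leading term y: no divisor's leading term divides it; move -\tfrac{7}{5}y to the remainder.
  leading term 1: no divisor's leading term divides it; move -2 to the remainder.
  remainder \tfrac{3}{5}y^{2} - \tfrac{7}{5}y - 2 ≠ 0; add h_5 = \tfrac{3}{5}y^{2} - \tfrac{7}{5}y - 2 to the basis.

S(f_1,f_3): lcm = x^{2}. S = \tfrac{49}{15}xy - \tfrac{101}{15}x - 4y + 16.
  leading term xy: subtract (\tfrac{49}{75}y)·f_1 from \tfrac{49}{15}xy - \tfrac{101}{15}x - 4y + 16 → -\tfrac{49}{25}y^{2} - \tfrac{101}{15}x + \tfrac{43}{75}y + 16
  leading term y^{2}: subtract (-\tfrac{49}{15})·h_5 from -\tfrac{49}{25}y^{2} - \tfrac{101}{15}x + \tfrac{43}{75}y + 16 → -\tfrac{101}{15}x - 4y + \tfrac{142}{15}
  leading term x: subtract (-\tfrac{101}{75})·f_1 from -\tfrac{101}{15}x - 4y + \tfrac{142}{15} → \tfrac{1}{25}y + \tfrac{1}{25}
  leading term y: no divisor's leading term divides it; move \tfrac{1}{25}y to the remainder.
  leading term 1: no divisor's leading term divides it; move \tfrac{1}{25} to the remainder.
  remainder \tfrac{1}{25}y + \tfrac{1}{25} ≠ 0; add h_6 = \tfrac{1}{25}y + \tfrac{1}{25} to the basis.

The other S-polynomials (S(f_1,f_4), S(f_2,f_3), S(f_2,f_4), S(f_3,f_4), S(f_1,h_5), S(f_2,h_5), S(f_3,h_5), S(f_4,h_5), S(f_1,h_6), S(f_2,h_6), S(f_3,h_6), S(f_4,h_6), S(h_5,h_6)) all reduce to 0 modulo the current basis, so we have a Gröbner basis.
Inter-reduce: drop elements whose leading term is divisible by another's, tail-reduce, and make monic.
Reduced Gröbner basis: {x - 2, y + 1}.
Label its elements g_1 = x - 2, g_2 = y + 1.

Reduce p = -3xy - 4y - 22 modulo G:
  leading term xy: subtract (-3y)·g_1 from -3xy - 4y - 22 → -10y - 22
  leading term y: subtract (-10)·g_2 from -10y - 22 → -12
  leading term 1: no divisor's leading term divides it; move -12 to the remainder.
  normal form = -12.
The normal form is nonzero, so p ∉ I. Since p minus its normal form lies in I, I + (p) = I + (r) where r = -12; decide whether this ideal is the whole ring.
Here r = -12 is a nonzero constant, hence a unit: 1 ∈ I + (p), the Gröbner basis of I + (p) is {1}, and the enlarged system has no common solution — adjoining p is inconsistent.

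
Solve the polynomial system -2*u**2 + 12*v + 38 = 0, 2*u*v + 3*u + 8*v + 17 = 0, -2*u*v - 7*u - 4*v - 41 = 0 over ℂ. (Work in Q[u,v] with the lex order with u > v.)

{(-5, 1)}

Compute a lex Gröbner basis by Buchberger's algorithm.
f_1 = -2*u**2 + 12*v + 38, LT = u**2.
f_2 = 2*u*v + 3*u + 8*v + 17, LT = u*v.
f_3 = -2*u*v - 7*u - 4*v - 41, LT = u*v.

S(f_1,f_2): lcm = u**2*v. S = -3/2*u**2 - 4*u*v - 17/2*u - 6*v**2 - 19*v.
  reduce S modulo (f_1, f_2, f_3):
  remainder -5/2*u - 6*v**2 - 12*v + 11/2 ≠ 0; add h_4 = -5/2*u - 6*v**2 - 12*v + 11/2 to the basis.

S(f_1,f_3): lcm = u**2*v. S = -7/2*u**2 - 2*u*v - 41/2*u - 6*v**2 - 19*v.
  reduce S modulo (f_1, f_2, f_3, h_4):
  remainder 36*v**2 + 52*v - 88 ≠ 0; add h_5 = 36*v**2 + 52*v - 88 to the basis.

S(f_2,f_3): lcm = u*v. S = -2*u + 2*v - 12.
  reduce S modulo (f_1, f_2, f_3, h_4, h_5):
  remainder 14/3*v - 14/3 ≠ 0; add h_6 = 14/3*v - 14/3 to the basis.

The other S-polynomials (S(f_1,h_4), S(f_2,h_4), S(f_3,h_4), S(f_1,h_5), S(f_2,h_5), S(f_3,h_5), S(h_4,h_5), S(f_1,h_6), S(f_2,h_6), S(f_3,h_6), S(h_4,h_6), S(h_5,h_6)) all reduce to 0 modulo the current basis, so we have a Gröbner basis.
Inter-reduce: drop elements whose leading term is divisible by another's, tail-reduce, and make monic.
Reduced Gröbner basis: {u + 5, v - 1}.

A lex Gröbner basis eliminates variables successively. Here v - 1 depends only on v, with roots {1}; lifting each root through the earlier basis elements recovers the full solutions.
  v = 1: the earlier basis element becomes u + 5 = 0, giving u = -5 — point (-5, 1).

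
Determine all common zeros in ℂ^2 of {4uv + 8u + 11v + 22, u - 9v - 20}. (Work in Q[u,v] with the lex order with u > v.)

Compute a lex Gröbner basis by Buchberger's algorithm.
f_1 = 4uv + 8u + 11v + 22, LT = uv.
f_2 = u - 9v - 20, LT = u.

S(f_1,f_2): lcm = uv. S = 2u + 9v^2 + 91/4v + 11/2.
  leading term u: subtract (2)·f_2 from 2u + 9v^2 + 91/4v + 11/2 → 9v^2 + 163/4v + 91/2
  leading term v^2: no divisor's leading term divides it; move 9v^2 to the remainder.
  leading term v: no divisor's leading term divides it; move 163/4v to the remainder.
  leading term 1: no divisor's leading term divides it; move 91/2 to the remainder.
  remainder 9v^2 + 163/4v + 91/2 ≠ 0; add h_3 = 9v^2 + 163/4v + 91/2 to the basis.

The other S-polynomials (S(f_1,h_3), S(f_2,h_3)) all reduce to 0 modulo the current basis, so we have a Gröbner basis.
Inter-reduce: drop elements whose leading term is divisible by another's, tail-reduce, and make monic.
Reduced Gröbner basis: {u - 9v - 20, v^2 + 163/36v + 91/18}.

A lex Gröbner basis eliminates variables successively. Here v^2 + 163/36v + 91/18 depends only on v, with roots {-91/36, -2}; lifting each root through the earlier basis elements recovers the full solutions.
  v = -91/36: the earlier basis element becomes u + 11/4 = 0, giving u = -11/4 — point (-11/4, -91/36).
  v = -2: the earlier basis element becomes u - 2 = 0, giving u = 2 — point (2, -2).
Each listed point satisfies every original equation (direct substitution).
This is the nonlinear analogue of row-reducing a linear system.

{(-11/4, -91/36), (2, -2)}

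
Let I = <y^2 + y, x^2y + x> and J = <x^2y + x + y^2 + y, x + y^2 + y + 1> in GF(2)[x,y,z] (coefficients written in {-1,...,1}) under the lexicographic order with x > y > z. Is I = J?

Equality of ideals is decidable: compute both reduced Gröbner bases (unique for the ordering) and check whether they agree.
Buchberger on the first generating set:
f_1 = y^2 + y, LT = y^2.
f_2 = x^2y + x, LT = x^2y.

S(f_1,f_2): lcm = x^2y^2. S = x^2y + xy.
  leading term x^2y: subtract (1)·f_2 from x^2y + xy → xy + x
  leading term xy: no divisor's leading term divides it; move xy to the remainder.
  leading term x: no divisor's leading term divides it; move x to the remainder.
  remainder xy + x ≠ 0; add g_3 = xy + x to the basis.

S(f_2,g_3): lcm = x^2y. S = x^2 + x.
  leading term x^2: no divisor's leading term divides it; move x^2 to the remainder.
  leading term x: no divisor's leading term divides it; move x to the remainder.
  remainder x^2 + x ≠ 0; add g_4 = x^2 + x to the basis.

The other S-polynomials (S(f_1,g_3), S(f_1,g_4), S(f_2,g_4), S(g_3,g_4)) all reduce to 0 modulo the current basis, so we have a Gröbner basis.
Inter-reduce: drop elements whose leading term is divisible by another's, tail-reduce, and make monic.
Reduced Gröbner basis: {x^2 + x, xy + x, y^2 + y}.

Buchberger on the second generating set:
h_1 = x^2y + x + y^2 + y, LT = x^2y.
h_2 = x + y^2 + y + 1, LT = x.

S(h_1,h_2): lcm = x^2y. S = xy^3 + xy^2 + xy + x + y^2 + y.
  leading term xy^3: subtract (y^3)·h_2 from xy^3 + xy^2 + xy + x + y^2 + y → xy^2 + xy + x + y^5 + y^4 + y^3 + y^2 + y
  leading term xy^2: subtract (y^2)·h_2 from xy^2 + xy + x + y^5 + y^4 + y^3 + y^2 + y → xy + x + y^5 + y
  leading term xy: subtract (y)·h_2 from xy + x + y^5 + y → x + y^5 + y^3 + y^2
  leading term x: subtract (1)·h_2 from x + y^5 + y^3 + y^2 → y^5 + y^3 + y + 1
  leading term y^5: no divisor's leading term divides it; move y^5 to the remainder.
  leading term y^3: no divisor's leading term divides it; move y^3 to the remainder.
  leading term y: no divisor's leading term divides it; move y to the remainder.
  leading term 1: no divisor's leading term divides it; move 1 to the remainder.
  remainder y^5 + y^3 + y + 1 ≠ 0; add k_3 = y^5 + y^3 + y + 1 to the basis.

The other S-polynomials (S(h_1,k_3), S(h_2,k_3)) all reduce to 0 modulo the current basis, so we have a Gröbner basis.
Inter-reduce: drop elements whose leading term is divisible by another's, tail-reduce, and make monic.
Reduced Gröbner basis: {x + y^2 + y + 1, y^5 + y^3 + y + 1}.

Since the reduced bases disagree, the two ideals are not the same.

No, the ideals differ.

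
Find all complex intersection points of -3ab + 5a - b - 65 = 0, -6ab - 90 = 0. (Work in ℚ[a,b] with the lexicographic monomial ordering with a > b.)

Compute a lex Gröbner basis by Buchberger's algorithm.
f_1 = -3ab + 5a - b - 65, LT = ab.
f_2 = -6ab - 90, LT = ab.

S(f_1,f_2): lcm = ab. S = -5/3a + ⅓b + 20/3.
  reduce S modulo (f_1, f_2):
  remainder -5/3a + ⅓b + 20/3 ≠ 0; add h_3 = -5/3a + ⅓b + 20/3 to the basis.

S(f_1,h_3): lcm = ab. S = -5/3a + ⅕b² + 13/3b + 65/3.
  reduce S modulo (f_1, f_2, h_3):
  remainder ⅕b² + 4b + 15 ≠ 0; add h_4 = ⅕b² + 4b + 15 to the basis.

The other S-polynomials (S(f_2,h_3), S(f_1,h_4), S(f_2,h_4), S(h_3,h_4)) all reduce to 0 modulo the current basis, so we have a Gröbner basis.
Inter-reduce: drop elements whose leading term is divisible by another's, tail-reduce, and make monic.
Reduced Gröbner basis: {a - ⅕b - 4, b² + 20b + 75}.

From the last basis element, b² + 20b + 75 = 0, so b takes values in {-15, -5}. Each choice, substituted upward through the basis, yields the corresponding point(s) of the solution set.
  b = -15: the earlier basis element becomes a - 1 = 0, giving a = 1 — point (1, -15).
  b = -5: the earlier basis element becomes a - 3 = 0, giving a = 3 — point (3, -5).

{(1, -15), (3, -5)}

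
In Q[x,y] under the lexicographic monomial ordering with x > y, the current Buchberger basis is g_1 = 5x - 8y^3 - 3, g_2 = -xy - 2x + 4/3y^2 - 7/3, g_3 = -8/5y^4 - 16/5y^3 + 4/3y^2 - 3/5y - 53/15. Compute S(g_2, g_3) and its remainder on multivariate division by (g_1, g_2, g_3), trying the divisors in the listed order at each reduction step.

lcm(LM(g_2), LM(g_3)) = xy^4.
S = (lcm/LT(g_2))·g_2 − (lcm/LT(g_3))·g_3 = 5/6xy^2 - 3/8xy - 53/24x - 4/3y^5 + 7/3y^3.
Reduce S modulo (g_1, g_2, g_3) in that order:
  leading term xy^2: subtract (1/6y^2)·g_1 from 5/6xy^2 - 3/8xy - 53/24x - 4/3y^5 + 7/3y^3 → -3/8xy - 53/24x + 7/3y^3 + 1/2y^2
  leading term xy: subtract (-3/40y)·g_1 from -3/8xy - 53/24x + 7/3y^3 + 1/2y^2 → -53/24x - 3/5y^4 + 7/3y^3 + 1/2y^2 - 9/40y
  leading term x: subtract (-53/120)·g_1 from -53/24x - 3/5y^4 + 7/3y^3 + 1/2y^2 - 9/40y → -3/5y^4 - 6/5y^3 + 1/2y^2 - 9/40y - 53/40
  leading term y^4: subtract (3/8)·g_3 from -3/5y^4 - 6/5y^3 + 1/2y^2 - 9/40y - 53/40 → 0
The remainder is 0, so this S-polynomial contributes no new basis element.

S(g_2, g_3) = 5/6xy^2 - 3/8xy - 53/24x - 4/3y^5 + 7/3y^3; remainder on division = 0.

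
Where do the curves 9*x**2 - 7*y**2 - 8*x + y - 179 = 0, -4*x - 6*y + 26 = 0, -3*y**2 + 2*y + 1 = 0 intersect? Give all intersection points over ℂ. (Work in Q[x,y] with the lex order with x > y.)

Compute a lex Gröbner basis by Buchberger's algorithm.
f_1 = 9*x**2 - 8*x - 7*y**2 + y - 179, LT = x**2.
f_2 = -4*x - 6*y + 26, LT = x.
f_3 = -3*y**2 + 2*y + 1, LT = y**2.

S(f_1,f_2): lcm = x**2. S = -3/2*x*y + 101/18*x - 7/9*y**2 + 1/9*y - 179/9.
  leading term x*y: subtract (3/8*y)·f_2 from -3/2*x*y + 101/18*x - 7/9*y**2 + 1/9*y - 179/9 → 101/18*x + 53/36*y**2 - 347/36*y - 179/9
  leading term x: subtract (-101/72)·f_2 from 101/18*x + 53/36*y**2 - 347/36*y - 179/9 → 53/36*y**2 - 325/18*y + 199/12
  leading term y**2: subtract (-53/108)·f_3 from 53/36*y**2 - 325/18*y + 199/12 → -461/27*y + 461/27
  leading term y: no divisor's leading term divides it; move -461/27*y to the remainder.
  leading term 1: no divisor's leading term divides it; move 461/27 to the remainder.
  remainder -461/27*y + 461/27 ≠ 0; add h_4 = -461/27*y + 461/27 to the basis.

S(f_1,f_3): leading monomials are coprime, so the S-polynomial reduces to 0 (Buchberger's first criterion).
S(f_2,f_3): leading monomials are coprime, so the S-polynomial reduces to 0 (Buchberger's first criterion).
S(f_1,h_4): leading monomials are coprime, so the S-polynomial reduces to 0 (Buchberger's first criterion).
S(f_2,h_4): leading monomials are coprime, so the S-polynomial reduces to 0 (Buchberger's first criterion).
S(f_3,h_4): lcm = y**2. S = 1/3*y - 1/3.
  leading term y: subtract (-9/461)·h_4 from 1/3*y - 1/3 → 0
  remainder 0.

Every S-polynomial of the final basis reduces to 0, so we have a Gröbner basis.
Inter-reduce: drop elements whose leading term is divisible by another's, tail-reduce, and make monic.
Reduced Gröbner basis: {x - 5, y - 1}.

The lex basis is triangular: the last element involves only y. Solving y - 1 = 0 gives y ∈ {1}; substituting each value into the earlier elements determines the remaining variables.
  y = 1: the earlier basis element becomes x - 5 = 0, giving x = 5 — point (5, 1).
Substituting each solution back into the original system confirms all equations vanish.
A lex Gröbner basis triangularizes the system, enabling back-substitution.

{(5, 1)}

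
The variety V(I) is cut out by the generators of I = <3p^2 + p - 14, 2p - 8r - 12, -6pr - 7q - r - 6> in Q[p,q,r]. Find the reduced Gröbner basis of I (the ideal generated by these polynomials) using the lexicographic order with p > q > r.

G = {p - 4r - 6, q - 37/7r - 44/7, r^2 + 37/12r + 25/12}

f_1 = 3p^2 + p - 14, LT = p^2.
f_2 = 2p - 8r - 12, LT = p.
f_3 = -6pr - 7q - r - 6, LT = pr.

S(f_1,f_2): lcm = p^2. S = 4pr + 19/3p - 14/3.
  leading term pr: subtract (2r)·f_2 from 4pr + 19/3p - 14/3 → 19/3p + 16r^2 + 24r - 14/3
  leading term p: subtract (19/6)·f_2 from 19/3p + 16r^2 + 24r - 14/3 → 16r^2 + 148/3r + 100/3
  leading term r^2: no divisor's leading term divides it; move 16r^2 to the remainder.
  leading term r: no divisor's leading term divides it; move 148/3r to the remainder.
  leading term 1: no divisor's leading term divides it; move 100/3 to the remainder.
  remainder 16r^2 + 148/3r + 100/3 ≠ 0; add g_4 = 16r^2 + 148/3r + 100/3 to the basis.

S(f_1,f_3): lcm = p^2r. S = -7/6pq + 1/6pr - p - 14/3r.
  leading term pq: subtract (-7/12q)·f_2 from -7/6pq + 1/6pr - p - 14/3r → 1/6pr - p - 14/3qr - 7q - 14/3r
  leading term pr: subtract (1/12r)·f_2 from 1/6pr - p - 14/3qr - 7q - 14/3r → -p - 14/3qr - 7q + 2/3r^2 - 11/3r
  leading term p: subtract (-1/2)·f_2 from -p - 14/3qr - 7q + 2/3r^2 - 11/3r → -14/3qr - 7q + 2/3r^2 - 23/3r - 6
  leading term qr: no divisor's leading term divides it; move -14/3qr to the remainder.
  leading term q: no divisor's leading term divides it; move -7q to the remainder.
  leading term r^2: subtract (1/24)·g_4 from 2/3r^2 - 23/3r - 6 → -175/18r - 133/18
  leading term r: no divisor's leading term divides it; move -175/18r to the remainder.
  leading term 1: no divisor's leading term divides it; move -133/18 to the remainder.
  remainder -14/3qr - 7q - 175/18r - 133/18 ≠ 0; add g_5 = -14/3qr - 7q - 175/18r - 133/18 to the basis.

S(f_2,f_3): lcm = pr. S = -7/6q - 4r^2 - 37/6r - 1.
  leading term q: no divisor's leading term divides it; move -7/6q to the remainder.
  leading term r^2: subtract (-1/4)·g_4 from -4r^2 - 37/6r - 1 → 37/6r + 22/3
  leading term r: no divisor's leading term divides it; move 37/6r to the remainder.
  leading term 1: no divisor's leading term divides it; move 22/3 to the remainder.
  remainder -7/6q + 37/6r + 22/3 ≠ 0; add g_6 = -7/6q + 37/6r + 22/3 to the basis.

The other S-polynomials (S(f_1,g_4), S(f_2,g_4), S(f_3,g_4), S(f_1,g_5), S(f_2,g_5), S(f_3,g_5), S(g_4,g_5), S(f_1,g_6), S(f_2,g_6), S(f_3,g_6), S(g_4,g_6), S(g_5,g_6)) all reduce to 0 modulo the current basis, so we have a Gröbner basis.
Inter-reduce: drop elements whose leading term is divisible by another's, tail-reduce, and make monic.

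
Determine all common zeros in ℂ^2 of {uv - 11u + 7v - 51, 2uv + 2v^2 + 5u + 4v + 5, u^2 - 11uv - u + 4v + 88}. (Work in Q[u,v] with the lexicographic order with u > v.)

Compute a lex Gröbner basis by Buchberger's algorithm.
f_1 = uv - 11u + 7v - 51, LT = uv.
f_2 = 2uv + 5u + 2v^2 + 4v + 5, LT = uv.
f_3 = u^2 - 11uv - u + 4v + 88, LT = u^2.

S(f_1,f_2): lcm = uv. S = -27/2u - v^2 + 5v - 107/2.
  reduce S modulo (f_1, f_2, f_3):
  remainder -27/2u - v^2 + 5v - 107/2 ≠ 0; add h_4 = -27/2u - v^2 + 5v - 107/2 to the basis.

S(f_1,f_3): lcm = u^2v. S = -11u^2 + 11uv^2 + 8uv - 51u - 4v^2 - 88v.
  reduce S modulo (f_1, f_2, f_3, h_4):
  remainder -2239/27v^2 + 12707/27v + 34370/27 ≠ 0; add h_5 = -2239/27v^2 + 12707/27v + 34370/27 to the basis.

S(f_2,f_3): lcm = u^2v. S = 5/2u^2 + 12uv^2 + 3uv + 5/2u - 4v^2 - 88v.
  reduce S modulo (f_1, f_2, f_3, h_4, h_5):
  remainder -5429985/4478v - 5429985/2239 ≠ 0; add h_6 = -5429985/4478v - 5429985/2239 to the basis.

The other S-polynomials (S(f_1,h_4), S(f_2,h_4), S(f_3,h_4), S(f_1,h_5), S(f_2,h_5), S(f_3,h_5), S(h_4,h_5), S(f_1,h_6), S(f_2,h_6), S(f_3,h_6), S(h_4,h_6), S(h_5,h_6)) all reduce to 0 modulo the current basis, so we have a Gröbner basis.
Inter-reduce: drop elements whose leading term is divisible by another's, tail-reduce, and make monic.
Reduced Gröbner basis: {u + 5, v + 2}.

Since the basis is lex-ordered, v + 2 is univariate in v. Its roots are {-2}. Back-substituting each root into the other basis elements fixes the other coordinates.
  v = -2: the earlier basis element becomes u + 5 = 0, giving u = -5 — point (-5, -2).

{(-5, -2)}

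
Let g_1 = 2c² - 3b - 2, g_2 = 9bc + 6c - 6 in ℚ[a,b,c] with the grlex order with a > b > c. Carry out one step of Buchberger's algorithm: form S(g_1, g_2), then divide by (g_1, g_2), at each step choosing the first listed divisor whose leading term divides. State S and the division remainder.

lcm(LM(g_1), LM(g_2)) = bc².
S = (lcm/LT(g_1))·g_1 − (lcm/LT(g_2))·g_2 = -3/2b² - ⅔c² - b + ⅔c.
Reduce S modulo (g_1, g_2) in that order:
  leading term b²: no divisor's leading term divides it; move -3/2b² to the remainder.
  leading term c²: subtract (-⅓)·g_1 from -⅔c² - b + ⅔c → -2b + ⅔c - ⅔
  leading term b: no divisor's leading term divides it; move -2b to the remainder.
  leading term c: no divisor's leading term divides it; move ⅔c to the remainder.
  leading term 1: no divisor's leading term divides it; move -⅔ to the remainder.
The remainder -3/2b² - 2b + ⅔c - ⅔ is nonzero, so it would be added as the next basis element.

S(g_1, g_2) = -3/2b² - ⅔c² - b + ⅔c; remainder on division = -3/2b² - 2b + ⅔c - ⅔.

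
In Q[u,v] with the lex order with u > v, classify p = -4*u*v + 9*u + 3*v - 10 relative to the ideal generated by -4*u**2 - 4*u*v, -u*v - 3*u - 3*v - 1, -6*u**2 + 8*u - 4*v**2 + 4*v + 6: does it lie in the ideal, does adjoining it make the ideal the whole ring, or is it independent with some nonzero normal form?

-4*u*v + 9*u + 3*v - 10 lies in I (it reduces to 0).

First compute the reduced Gröbner basis of I by Buchberger's algorithm.
f_1 = -4*u**2 - 4*u*v, LT = u**2.
f_2 = -u*v - 3*u - 3*v - 1, LT = u*v.
f_3 = -6*u**2 + 8*u - 4*v**2 + 4*v + 6, LT = u**2.

S(f_1,f_2): lcm = u**2*v. S = -3*u**2 + u*v**2 - 3*u*v - u.
  leading term u**2: subtract (3/4)·f_1 from -3*u**2 + u*v**2 - 3*u*v - u → u*v**2 - u
  leading term u*v**2: subtract (-v)·f_2 from u*v**2 - u → -3*u*v - u - 3*v**2 - v
  leading term u*v: subtract (3)·f_2 from -3*u*v - u - 3*v**2 - v → 8*u - 3*v**2 + 8*v + 3
  leading term u: no divisor's leading term divides it; move 8*u to the remainder.
  leading term v**2: no divisor's leading term divides it; move -3*v**2 to the remainder.
  leading term v: no divisor's leading term divides it; move 8*v to the remainder.
  leading term 1: no divisor's leading term divides it; move 3 to the remainder.
  remainder 8*u - 3*v**2 + 8*v + 3 ≠ 0; add h_4 = 8*u - 3*v**2 + 8*v + 3 to the basis.

S(f_1,f_3): lcm = u**2. S = u*v + 4/3*u - 2/3*v**2 + 2/3*v + 1.
  leading term u*v: subtract (-1)·f_2 from u*v + 4/3*u - 2/3*v**2 + 2/3*v + 1 → -5/3*u - 2/3*v**2 - 7/3*v
  leading term u: subtract (-5/24)·h_4 from -5/3*u - 2/3*v**2 - 7/3*v → -31/24*v**2 - 2/3*v + 5/8
  leading term v**2: no divisor's leading term divides it; move -31/24*v**2 to the remainder.
  leading term v: no divisor's leading term divides it; move -2/3*v to the remainder.
  leading term 1: no divisor's leading term divides it; move 5/8 to the remainder.
  remainder -31/24*v**2 - 2/3*v + 5/8 ≠ 0; add h_5 = -31/24*v**2 - 2/3*v + 5/8 to the basis.

S(f_2,f_3): lcm = u**2*v. S = 3*u**2 + 13/3*u*v + u - 2/3*v**3 + 2/3*v**2 + v.
  leading term u**2: subtract (-3/4)·f_1 from 3*u**2 + 13/3*u*v + u - 2/3*v**3 + 2/3*v**2 + v → 4/3*u*v + u - 2/3*v**3 + 2/3*v**2 + v
  leading term u*v: subtract (-4/3)·f_2 from 4/3*u*v + u - 2/3*v**3 + 2/3*v**2 + v → -3*u - 2/3*v**3 + 2/3*v**2 - 3*v - 4/3
  leading term u: subtract (-3/8)·h_4 from -3*u - 2/3*v**3 + 2/3*v**2 - 3*v - 4/3 → -2/3*v**3 - 11/24*v**2 - 5/24
  leading term v**3: subtract (16/31*v)·h_5 from -2/3*v**3 - 11/24*v**2 - 5/24 → -85/744*v**2 - 10/31*v - 5/24
  leading term v**2: subtract (85/961)·h_5 from -85/744*v**2 - 10/31*v - 5/24 → -760/2883*v - 760/2883
  leading term v: no divisor's leading term divides it; move -760/2883*v to the remainder.
  leading term 1: no divisor's leading term divides it; move -760/2883 to the remainder.
  remainder -760/2883*v - 760/2883 ≠ 0; add h_6 = -760/2883*v - 760/2883 to the basis.

S(f_1,h_4): lcm = u**2. S = 3/8*u*v**2 - 3/8*u.
  leading term u*v**2: subtract (-3/8*v)·f_2 from 3/8*u*v**2 - 3/8*u → -9/8*u*v - 3/8*u - 9/8*v**2 - 3/8*v
  leading term u*v: subtract (9/8)·f_2 from -9/8*u*v - 3/8*u - 9/8*v**2 - 3/8*v → 3*u - 9/8*v**2 + 3*v + 9/8
  leading term u: subtract (3/8)·h_4 from 3*u - 9/8*v**2 + 3*v + 9/8 → 0
  remainder 0.

S(f_2,h_4): lcm = u*v. S = 3*u + 3/8*v**3 - v**2 + 21/8*v + 1.
  leading term u: subtract (3/8)·h_4 from 3*u + 3/8*v**3 - v**2 + 21/8*v + 1 → 3/8*v**3 + 1/8*v**2 - 3/8*v - 1/8
  leading term v**3: subtract (-9/31*v)·h_5 from 3/8*v**3 + 1/8*v**2 - 3/8*v - 1/8 → -17/248*v**2 - 6/31*v - 1/8
  leading term v**2: subtract (51/961)·h_5 from -17/248*v**2 - 6/31*v - 1/8 → -152/961*v - 152/961
  leading term v: subtract (3/5)·h_6 from -152/961*v - 152/961 → 0
  remainder 0.

S(f_3,h_4): lcm = u**2. S = 3/8*u*v**2 - u*v - 41/24*u + 2/3*v**2 - 2/3*v - 1.
  leading term u*v**2: subtract (-3/8*v)·f_2 from 3/8*u*v**2 - u*v - 41/24*u + 2/3*v**2 - 2/3*v - 1 → -17/8*u*v - 41/24*u - 11/24*v**2 - 25/24*v - 1
  leading term u*v: subtract (17/8)·f_2 from -17/8*u*v - 41/24*u - 11/24*v**2 - 25/24*v - 1 → 14/3*u - 11/24*v**2 + 16/3*v + 9/8
  leading term u: subtract (7/12)·h_4 from 14/3*u - 11/24*v**2 + 16/3*v + 9/8 → 31/24*v**2 + 2/3*v - 5/8
  leading term v**2: subtract (-1)·h_5 from 31/24*v**2 + 2/3*v - 5/8 → 0
  remainder 0.

S(f_1,h_5): leading monomials are coprime, so the S-polynomial reduces to 0 (Buchberger's first criterion).
S(f_2,h_5): lcm = u*v**2. S = 77/31*u*v + 15/31*u + 3*v**2 + v.
  leading term u*v: subtract (-77/31)·f_2 from 77/31*u*v + 15/31*u + 3*v**2 + v → -216/31*u + 3*v**2 - 200/31*v - 77/31
  leading term u: subtract (-27/31)·h_4 from -216/31*u + 3*v**2 - 200/31*v - 77/31 → 12/31*v**2 + 16/31*v + 4/31
  leading term v**2: subtract (-288/961)·h_5 from 12/31*v**2 + 16/31*v + 4/31 → 304/961*v + 304/961
  leading term v: subtract (-6/5)·h_6 from 304/961*v + 304/961 → 0
  remainder 0.

S(f_3,h_5): leading monomials are coprime, so the S-polynomial reduces to 0 (Buchberger's first criterion).
S(h_4,h_5): leading monomials are coprime, so the S-polynomial reduces to 0 (Buchberger's first criterion).
S(f_1,h_6): leading monomials are coprime, so the S-polynomial reduces to 0 (Buchberger's first criterion).
S(f_2,h_6): lcm = u*v. S = 2*u + 3*v + 1.
  leading term u: subtract (1/4)·h_4 from 2*u + 3*v + 1 → 3/4*v**2 + v + 1/4
  leading term v**2: subtract (-18/31)·h_5 from 3/4*v**2 + v + 1/4 → 19/31*v + 19/31
  leading term v: subtract (-93/40)·h_6 from 19/31*v + 19/31 → 0
  remainder 0.

S(f_3,h_6): leading monomials are coprime, so the S-polynomial reduces to 0 (Buchberger's first criterion).
S(h_4,h_6): leading monomials are coprime, so the S-polynomial reduces to 0 (Buchberger's first criterion).
S(h_5,h_6): lcm = v**2. S = -15/31*v - 15/31.
  leading term v: subtract (279/152)·h_6 from -15/31*v - 15/31 → 0
  remainder 0.

Every S-polynomial of the final basis reduces to 0, so we have a Gröbner basis.
Inter-reduce: drop elements whose leading term is divisible by another's, tail-reduce, and make monic.
Reduced Gröbner basis: {u - 1, v + 1}.
Label its elements g_1 = u - 1, g_2 = v + 1.

Reduce p = -4*u*v + 9*u + 3*v - 10 modulo G:
  leading term u*v: subtract (-4*v)·g_1 from -4*u*v + 9*u + 3*v - 10 → 9*u - v - 10
  leading term u: subtract (9)·g_1 from 9*u - v - 10 → -v - 1
  leading term v: subtract (-1)·g_2 from -v - 1 → 0
  normal form = 0.
Since the normal form is 0, p ∈ I.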